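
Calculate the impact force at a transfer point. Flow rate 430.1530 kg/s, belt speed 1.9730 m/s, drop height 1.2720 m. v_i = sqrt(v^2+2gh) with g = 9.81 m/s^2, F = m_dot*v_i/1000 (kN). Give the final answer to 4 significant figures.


v_i = sqrt(1.9730^2 + 2*9.81*1.2720) = 5.37116 m/s
F = 430.1530 * 5.37116 / 1000
F = 2.310 kN


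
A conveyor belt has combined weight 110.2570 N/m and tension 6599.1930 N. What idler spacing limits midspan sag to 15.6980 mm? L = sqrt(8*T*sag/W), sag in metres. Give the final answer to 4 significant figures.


sag = 15.6980/1000 = 0.015698 m
L = sqrt(8 * 6599.1930 * 0.015698 / 110.2570)
L = 2.742 m


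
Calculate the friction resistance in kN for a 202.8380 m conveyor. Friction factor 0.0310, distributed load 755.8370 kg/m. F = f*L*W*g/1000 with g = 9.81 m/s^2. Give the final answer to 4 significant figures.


F = 0.0310 * 202.8380 * 755.8370 * 9.81 / 1000
F = 46.62 kN


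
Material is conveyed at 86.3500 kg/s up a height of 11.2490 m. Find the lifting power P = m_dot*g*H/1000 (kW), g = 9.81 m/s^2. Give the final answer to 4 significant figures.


P = 86.3500 * 9.81 * 11.2490 / 1000
P = 9.529 kW


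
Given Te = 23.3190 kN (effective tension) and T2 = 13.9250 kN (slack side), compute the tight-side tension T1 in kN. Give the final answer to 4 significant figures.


T1 = Te + T2 = 23.3190 + 13.9250
T1 = 37.24 kN


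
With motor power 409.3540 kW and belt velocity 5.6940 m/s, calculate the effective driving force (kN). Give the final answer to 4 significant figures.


Te = P / v = 409.3540 / 5.6940
Te = 71.89 kN


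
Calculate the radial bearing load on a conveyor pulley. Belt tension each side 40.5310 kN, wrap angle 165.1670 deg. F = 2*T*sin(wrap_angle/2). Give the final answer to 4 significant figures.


F = 2 * 40.5310 * sin(165.1670/2 deg)
F = 80.38 kN


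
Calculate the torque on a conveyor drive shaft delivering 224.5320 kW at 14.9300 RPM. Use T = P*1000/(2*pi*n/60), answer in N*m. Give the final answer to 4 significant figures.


omega = 2*pi*14.9300/60 = 1.56347 rad/s
T = 224.5320*1000 / 1.56347
T = 143600 N*m


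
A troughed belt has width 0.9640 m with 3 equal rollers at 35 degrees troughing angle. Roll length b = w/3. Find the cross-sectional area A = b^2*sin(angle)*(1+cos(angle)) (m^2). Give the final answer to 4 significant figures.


b = 0.9640/3 = 0.321333 m
A = 0.321333^2 * sin(35 deg) * (1 + cos(35 deg))
A = 0.1077 m^2


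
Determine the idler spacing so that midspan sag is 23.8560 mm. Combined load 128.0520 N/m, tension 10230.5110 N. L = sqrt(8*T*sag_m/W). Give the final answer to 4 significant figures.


sag = 23.8560/1000 = 0.023856 m
L = sqrt(8 * 10230.5110 * 0.023856 / 128.0520)
L = 3.905 m


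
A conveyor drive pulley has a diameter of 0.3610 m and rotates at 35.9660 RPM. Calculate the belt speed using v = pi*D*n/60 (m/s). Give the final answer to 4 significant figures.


v = pi * 0.3610 * 35.9660 / 60
v = 0.6798 m/s


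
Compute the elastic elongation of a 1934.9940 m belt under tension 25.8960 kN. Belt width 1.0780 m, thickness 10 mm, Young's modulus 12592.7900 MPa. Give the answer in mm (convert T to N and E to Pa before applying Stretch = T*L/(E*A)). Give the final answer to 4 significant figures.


A = 1.0780 * 0.01 = 0.01078 m^2
Stretch = 25.8960*1000 * 1934.9940 / (12592.7900e6 * 0.01078) * 1000
Stretch = 369.1 mm


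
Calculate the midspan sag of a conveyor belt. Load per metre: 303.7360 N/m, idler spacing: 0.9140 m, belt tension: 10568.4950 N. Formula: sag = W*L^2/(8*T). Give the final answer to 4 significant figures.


sag = 303.7360 * 0.9140^2 / (8 * 10568.4950)
sag = 0.003001 m


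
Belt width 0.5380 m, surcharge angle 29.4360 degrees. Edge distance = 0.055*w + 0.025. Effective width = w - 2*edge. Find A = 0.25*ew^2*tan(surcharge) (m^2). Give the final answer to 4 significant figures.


edge = 0.055*0.5380 + 0.025 = 0.05459 m
ew = 0.5380 - 2*0.05459 = 0.42882 m
A = 0.25 * 0.42882^2 * tan(29.4360 deg)
A = 0.02594 m^2


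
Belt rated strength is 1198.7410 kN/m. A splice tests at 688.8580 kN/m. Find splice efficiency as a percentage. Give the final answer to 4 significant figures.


Eff = 688.8580 / 1198.7410 * 100
Eff = 57.47 %


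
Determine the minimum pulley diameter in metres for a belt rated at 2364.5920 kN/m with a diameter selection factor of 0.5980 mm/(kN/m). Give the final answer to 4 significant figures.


D = 2364.5920 * 0.5980 / 1000
D = 1.414 m


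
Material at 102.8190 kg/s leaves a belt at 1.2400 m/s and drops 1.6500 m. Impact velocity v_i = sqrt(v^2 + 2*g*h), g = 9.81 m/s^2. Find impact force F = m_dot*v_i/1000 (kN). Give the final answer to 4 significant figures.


v_i = sqrt(1.2400^2 + 2*9.81*1.6500) = 5.82328 m/s
F = 102.8190 * 5.82328 / 1000
F = 0.5987 kN


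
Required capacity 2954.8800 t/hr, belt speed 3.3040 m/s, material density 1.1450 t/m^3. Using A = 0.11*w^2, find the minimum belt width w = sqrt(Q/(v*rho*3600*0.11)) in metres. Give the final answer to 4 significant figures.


A_req = 2954.8800 / (3.3040 * 1.1450 * 3600) = 0.216966 m^2
w = sqrt(0.216966 / 0.11)
w = 1.404 m


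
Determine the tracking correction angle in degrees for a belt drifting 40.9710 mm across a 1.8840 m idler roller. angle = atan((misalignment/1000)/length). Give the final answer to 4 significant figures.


misalign_m = 40.9710 / 1000 = 0.040971 m
angle = atan(0.040971 / 1.8840)
angle = 1.246 deg


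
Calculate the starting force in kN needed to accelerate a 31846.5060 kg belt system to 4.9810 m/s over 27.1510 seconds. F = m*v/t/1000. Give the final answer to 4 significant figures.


F = 31846.5060 * 4.9810 / 27.1510 / 1000
F = 5.842 kN


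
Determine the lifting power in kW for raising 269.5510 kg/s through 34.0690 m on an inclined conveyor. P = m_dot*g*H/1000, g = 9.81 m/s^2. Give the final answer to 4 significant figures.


P = 269.5510 * 9.81 * 34.0690 / 1000
P = 90.09 kW


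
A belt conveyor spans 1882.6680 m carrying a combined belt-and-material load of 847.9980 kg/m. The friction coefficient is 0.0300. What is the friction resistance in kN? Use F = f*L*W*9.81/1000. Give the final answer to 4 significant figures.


F = 0.0300 * 1882.6680 * 847.9980 * 9.81 / 1000
F = 469.8 kN


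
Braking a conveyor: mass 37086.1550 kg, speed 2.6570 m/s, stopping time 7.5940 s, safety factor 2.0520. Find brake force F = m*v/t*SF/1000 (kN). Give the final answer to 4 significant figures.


F = 37086.1550 * 2.6570 / 7.5940 * 2.0520 / 1000
F = 26.63 kN


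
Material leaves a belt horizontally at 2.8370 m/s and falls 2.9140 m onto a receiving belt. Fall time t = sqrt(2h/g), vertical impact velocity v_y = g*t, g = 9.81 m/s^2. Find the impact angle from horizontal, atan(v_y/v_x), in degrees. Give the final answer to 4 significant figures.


t = sqrt(2*2.9140/9.81) = 0.770771 s
v_y = 9.81 * 0.770771 = 7.56126 m/s
angle = atan(7.56126 / 2.8370) = 69.43 deg


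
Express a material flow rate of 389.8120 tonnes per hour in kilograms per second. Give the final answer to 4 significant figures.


m_dot = 389.8120 * 1000 / 3600
m_dot = 108.3 kg/s


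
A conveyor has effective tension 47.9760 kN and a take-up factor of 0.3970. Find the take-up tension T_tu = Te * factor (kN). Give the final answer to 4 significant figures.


T_tu = 47.9760 * 0.3970
T_tu = 19.05 kN


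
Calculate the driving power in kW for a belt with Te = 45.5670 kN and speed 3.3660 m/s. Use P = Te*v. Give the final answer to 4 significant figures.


P = Te * v = 45.5670 * 3.3660
P = 153.4 kW


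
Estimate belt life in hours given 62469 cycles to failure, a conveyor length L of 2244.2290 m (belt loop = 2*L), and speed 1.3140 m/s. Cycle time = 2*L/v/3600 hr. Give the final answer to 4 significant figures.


cycle_time = 2 * 2244.2290 / 1.3140 / 3600 = 0.948854 hr
life = 62469 * 0.948854 = 59270 hours


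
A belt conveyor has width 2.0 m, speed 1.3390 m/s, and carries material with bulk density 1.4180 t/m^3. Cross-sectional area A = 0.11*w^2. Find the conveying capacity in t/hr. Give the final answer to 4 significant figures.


A = 0.11 * 2.0^2 = 0.44 m^2
C = 0.44 * 1.3390 * 1.4180 * 3600
C = 3008 t/hr


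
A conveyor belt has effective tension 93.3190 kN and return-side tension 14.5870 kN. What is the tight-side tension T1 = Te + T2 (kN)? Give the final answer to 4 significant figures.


T1 = Te + T2 = 93.3190 + 14.5870
T1 = 107.9 kN


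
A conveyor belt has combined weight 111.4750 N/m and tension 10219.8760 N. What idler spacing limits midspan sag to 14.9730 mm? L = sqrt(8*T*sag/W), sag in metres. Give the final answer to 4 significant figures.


sag = 14.9730/1000 = 0.014973 m
L = sqrt(8 * 10219.8760 * 0.014973 / 111.4750)
L = 3.314 m


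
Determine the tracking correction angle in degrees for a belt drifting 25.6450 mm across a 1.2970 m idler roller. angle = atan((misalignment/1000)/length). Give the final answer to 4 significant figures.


misalign_m = 25.6450 / 1000 = 0.025645 m
angle = atan(0.025645 / 1.2970)
angle = 1.133 deg


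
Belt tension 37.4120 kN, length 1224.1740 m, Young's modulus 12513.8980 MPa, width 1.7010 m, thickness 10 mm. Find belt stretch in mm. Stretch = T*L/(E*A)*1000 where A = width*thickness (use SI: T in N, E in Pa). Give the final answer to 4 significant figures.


A = 1.7010 * 0.01 = 0.01701 m^2
Stretch = 37.4120*1000 * 1224.1740 / (12513.8980e6 * 0.01701) * 1000
Stretch = 215.2 mm


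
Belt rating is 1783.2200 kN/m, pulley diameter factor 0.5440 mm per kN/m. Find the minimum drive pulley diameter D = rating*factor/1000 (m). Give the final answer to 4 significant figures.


D = 1783.2200 * 0.5440 / 1000
D = 0.9701 m


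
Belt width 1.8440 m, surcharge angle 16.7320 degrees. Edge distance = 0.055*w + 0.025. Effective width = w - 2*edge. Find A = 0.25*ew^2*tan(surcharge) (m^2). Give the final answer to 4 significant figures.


edge = 0.055*1.8440 + 0.025 = 0.12642 m
ew = 1.8440 - 2*0.12642 = 1.59116 m
A = 0.25 * 1.59116^2 * tan(16.7320 deg)
A = 0.1903 m^2


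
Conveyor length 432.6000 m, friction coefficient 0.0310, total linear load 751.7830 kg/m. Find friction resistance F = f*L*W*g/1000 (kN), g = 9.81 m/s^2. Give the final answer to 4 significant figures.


F = 0.0310 * 432.6000 * 751.7830 * 9.81 / 1000
F = 98.90 kN


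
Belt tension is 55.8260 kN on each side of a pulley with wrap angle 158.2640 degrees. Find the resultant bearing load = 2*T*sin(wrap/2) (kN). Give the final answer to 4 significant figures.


F = 2 * 55.8260 * sin(158.2640/2 deg)
F = 109.6 kN


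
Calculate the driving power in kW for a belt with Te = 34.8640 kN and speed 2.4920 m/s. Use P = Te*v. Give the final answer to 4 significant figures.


P = Te * v = 34.8640 * 2.4920
P = 86.88 kW


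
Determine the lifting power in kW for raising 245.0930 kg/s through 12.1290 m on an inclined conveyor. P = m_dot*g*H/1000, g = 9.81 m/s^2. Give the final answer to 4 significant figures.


P = 245.0930 * 9.81 * 12.1290 / 1000
P = 29.16 kW


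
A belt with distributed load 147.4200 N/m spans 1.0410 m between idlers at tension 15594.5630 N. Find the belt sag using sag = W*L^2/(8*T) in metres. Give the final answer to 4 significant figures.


sag = 147.4200 * 1.0410^2 / (8 * 15594.5630)
sag = 0.001281 m


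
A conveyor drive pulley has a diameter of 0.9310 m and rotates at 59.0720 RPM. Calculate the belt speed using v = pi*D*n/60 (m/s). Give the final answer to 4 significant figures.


v = pi * 0.9310 * 59.0720 / 60
v = 2.880 m/s


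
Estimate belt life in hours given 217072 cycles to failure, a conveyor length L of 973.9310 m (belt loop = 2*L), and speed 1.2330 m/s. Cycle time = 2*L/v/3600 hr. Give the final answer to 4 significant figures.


cycle_time = 2 * 973.9310 / 1.2330 / 3600 = 0.438826 hr
life = 217072 * 0.438826 = 95260 hours


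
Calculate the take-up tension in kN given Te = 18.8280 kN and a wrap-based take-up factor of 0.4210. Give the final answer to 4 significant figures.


T_tu = 18.8280 * 0.4210
T_tu = 7.927 kN


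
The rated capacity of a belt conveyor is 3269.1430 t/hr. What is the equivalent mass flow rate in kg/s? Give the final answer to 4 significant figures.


m_dot = 3269.1430 * 1000 / 3600
m_dot = 908.1 kg/s


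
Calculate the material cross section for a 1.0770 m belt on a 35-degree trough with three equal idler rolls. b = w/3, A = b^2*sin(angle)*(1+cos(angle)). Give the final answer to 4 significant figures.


b = 1.0770/3 = 0.359 m
A = 0.359^2 * sin(35 deg) * (1 + cos(35 deg))
A = 0.1345 m^2


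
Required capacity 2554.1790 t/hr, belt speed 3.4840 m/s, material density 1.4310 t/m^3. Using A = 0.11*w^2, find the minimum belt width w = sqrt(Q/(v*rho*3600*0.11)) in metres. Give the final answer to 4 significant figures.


A_req = 2554.1790 / (3.4840 * 1.4310 * 3600) = 0.142309 m^2
w = sqrt(0.142309 / 0.11)
w = 1.137 m


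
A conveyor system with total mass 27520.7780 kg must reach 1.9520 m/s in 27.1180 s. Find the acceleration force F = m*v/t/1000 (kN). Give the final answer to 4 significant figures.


F = 27520.7780 * 1.9520 / 27.1180 / 1000
F = 1.981 kN


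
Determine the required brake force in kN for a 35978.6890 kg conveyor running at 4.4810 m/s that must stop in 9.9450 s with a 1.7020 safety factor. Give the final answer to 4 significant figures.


F = 35978.6890 * 4.4810 / 9.9450 * 1.7020 / 1000
F = 27.59 kN


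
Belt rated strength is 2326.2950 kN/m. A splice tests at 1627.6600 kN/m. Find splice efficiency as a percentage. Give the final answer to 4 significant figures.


Eff = 1627.6600 / 2326.2950 * 100
Eff = 69.97 %


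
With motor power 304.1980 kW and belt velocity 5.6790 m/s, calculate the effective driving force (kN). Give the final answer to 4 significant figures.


Te = P / v = 304.1980 / 5.6790
Te = 53.57 kN


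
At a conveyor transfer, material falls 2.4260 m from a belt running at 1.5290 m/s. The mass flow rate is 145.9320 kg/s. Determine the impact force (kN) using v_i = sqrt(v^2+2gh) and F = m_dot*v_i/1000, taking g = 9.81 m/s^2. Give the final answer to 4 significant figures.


v_i = sqrt(1.5290^2 + 2*9.81*2.4260) = 7.06654 m/s
F = 145.9320 * 7.06654 / 1000
F = 1.031 kN


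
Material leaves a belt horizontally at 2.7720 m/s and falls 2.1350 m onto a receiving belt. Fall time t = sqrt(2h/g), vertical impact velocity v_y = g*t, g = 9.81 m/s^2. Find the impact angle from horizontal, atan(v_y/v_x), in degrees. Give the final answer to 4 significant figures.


t = sqrt(2*2.1350/9.81) = 0.65975 s
v_y = 9.81 * 0.65975 = 6.47215 m/s
angle = atan(6.47215 / 2.7720) = 66.81 deg


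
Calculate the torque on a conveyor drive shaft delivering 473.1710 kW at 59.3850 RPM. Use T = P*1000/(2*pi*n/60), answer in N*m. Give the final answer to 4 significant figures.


omega = 2*pi*59.3850/60 = 6.21878 rad/s
T = 473.1710*1000 / 6.21878
T = 76090 N*m


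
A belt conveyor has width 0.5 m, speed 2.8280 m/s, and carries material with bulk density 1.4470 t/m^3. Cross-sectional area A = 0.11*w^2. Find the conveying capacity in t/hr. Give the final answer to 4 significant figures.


A = 0.11 * 0.5^2 = 0.0275 m^2
C = 0.0275 * 2.8280 * 1.4470 * 3600
C = 405.1 t/hr


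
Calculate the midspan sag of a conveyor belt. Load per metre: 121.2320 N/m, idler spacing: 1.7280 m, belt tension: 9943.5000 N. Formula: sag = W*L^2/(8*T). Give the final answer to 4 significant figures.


sag = 121.2320 * 1.7280^2 / (8 * 9943.5000)
sag = 0.004551 m


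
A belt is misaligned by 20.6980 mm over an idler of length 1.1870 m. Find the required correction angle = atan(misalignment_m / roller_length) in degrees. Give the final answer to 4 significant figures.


misalign_m = 20.6980 / 1000 = 0.020698 m
angle = atan(0.020698 / 1.1870)
angle = 0.9990 deg


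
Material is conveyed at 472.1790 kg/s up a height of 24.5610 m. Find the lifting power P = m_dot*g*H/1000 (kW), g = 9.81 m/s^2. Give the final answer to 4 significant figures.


P = 472.1790 * 9.81 * 24.5610 / 1000
P = 113.8 kW


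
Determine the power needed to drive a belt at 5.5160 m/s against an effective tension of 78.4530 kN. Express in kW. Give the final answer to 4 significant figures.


P = Te * v = 78.4530 * 5.5160
P = 432.7 kW


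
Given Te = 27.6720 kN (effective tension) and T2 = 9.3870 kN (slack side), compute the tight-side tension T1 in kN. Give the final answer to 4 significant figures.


T1 = Te + T2 = 27.6720 + 9.3870
T1 = 37.06 kN


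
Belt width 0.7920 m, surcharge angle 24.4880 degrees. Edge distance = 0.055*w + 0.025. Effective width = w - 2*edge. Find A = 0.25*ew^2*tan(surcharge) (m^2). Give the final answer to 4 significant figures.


edge = 0.055*0.7920 + 0.025 = 0.06856 m
ew = 0.7920 - 2*0.06856 = 0.65488 m
A = 0.25 * 0.65488^2 * tan(24.4880 deg)
A = 0.04883 m^2


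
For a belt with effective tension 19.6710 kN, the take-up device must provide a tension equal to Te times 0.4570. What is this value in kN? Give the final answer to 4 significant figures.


T_tu = 19.6710 * 0.4570
T_tu = 8.990 kN


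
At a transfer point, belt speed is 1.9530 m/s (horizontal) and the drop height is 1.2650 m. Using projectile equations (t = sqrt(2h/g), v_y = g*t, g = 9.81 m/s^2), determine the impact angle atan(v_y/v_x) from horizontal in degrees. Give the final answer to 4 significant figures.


t = sqrt(2*1.2650/9.81) = 0.507839 s
v_y = 9.81 * 0.507839 = 4.9819 m/s
angle = atan(4.9819 / 1.9530) = 68.59 deg


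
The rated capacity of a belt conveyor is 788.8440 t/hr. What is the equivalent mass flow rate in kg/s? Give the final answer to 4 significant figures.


m_dot = 788.8440 * 1000 / 3600
m_dot = 219.1 kg/s


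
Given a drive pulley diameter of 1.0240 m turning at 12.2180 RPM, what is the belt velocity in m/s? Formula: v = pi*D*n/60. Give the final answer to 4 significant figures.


v = pi * 1.0240 * 12.2180 / 60
v = 0.6551 m/s


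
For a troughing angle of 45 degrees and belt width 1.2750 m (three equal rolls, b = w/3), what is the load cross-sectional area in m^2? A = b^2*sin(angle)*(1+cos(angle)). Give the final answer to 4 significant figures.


b = 1.2750/3 = 0.425 m
A = 0.425^2 * sin(45 deg) * (1 + cos(45 deg))
A = 0.2180 m^2


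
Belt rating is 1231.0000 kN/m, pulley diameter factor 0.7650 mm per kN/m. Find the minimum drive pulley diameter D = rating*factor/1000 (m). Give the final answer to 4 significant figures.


D = 1231.0000 * 0.7650 / 1000
D = 0.9417 m


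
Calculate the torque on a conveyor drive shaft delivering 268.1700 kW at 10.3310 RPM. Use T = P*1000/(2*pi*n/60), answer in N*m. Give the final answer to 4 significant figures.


omega = 2*pi*10.3310/60 = 1.08186 rad/s
T = 268.1700*1000 / 1.08186
T = 247900 N*m


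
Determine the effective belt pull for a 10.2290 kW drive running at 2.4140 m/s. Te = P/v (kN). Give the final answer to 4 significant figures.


Te = P / v = 10.2290 / 2.4140
Te = 4.237 kN


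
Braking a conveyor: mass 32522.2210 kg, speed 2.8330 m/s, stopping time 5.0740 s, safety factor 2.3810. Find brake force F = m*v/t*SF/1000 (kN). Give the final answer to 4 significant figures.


F = 32522.2210 * 2.8330 / 5.0740 * 2.3810 / 1000
F = 43.24 kN


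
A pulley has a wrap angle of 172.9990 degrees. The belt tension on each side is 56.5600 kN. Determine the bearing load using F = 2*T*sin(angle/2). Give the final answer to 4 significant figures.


F = 2 * 56.5600 * sin(172.9990/2 deg)
F = 112.9 kN


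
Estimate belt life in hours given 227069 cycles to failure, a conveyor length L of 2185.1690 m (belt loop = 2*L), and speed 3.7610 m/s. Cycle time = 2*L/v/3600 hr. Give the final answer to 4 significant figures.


cycle_time = 2 * 2185.1690 / 3.7610 / 3600 = 0.322782 hr
life = 227069 * 0.322782 = 73290 hours


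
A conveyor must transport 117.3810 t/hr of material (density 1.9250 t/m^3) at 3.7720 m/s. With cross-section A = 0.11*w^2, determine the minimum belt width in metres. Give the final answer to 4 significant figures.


A_req = 117.3810 / (3.7720 * 1.9250 * 3600) = 0.00449048 m^2
w = sqrt(0.00449048 / 0.11)
w = 0.2020 m


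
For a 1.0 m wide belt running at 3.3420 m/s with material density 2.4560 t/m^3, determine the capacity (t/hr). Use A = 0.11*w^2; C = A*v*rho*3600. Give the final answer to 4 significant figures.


A = 0.11 * 1.0^2 = 0.11 m^2
C = 0.11 * 3.3420 * 2.4560 * 3600
C = 3250 t/hr


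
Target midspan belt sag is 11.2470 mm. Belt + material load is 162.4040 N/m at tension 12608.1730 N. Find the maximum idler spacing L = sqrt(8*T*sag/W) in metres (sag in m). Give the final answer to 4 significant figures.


sag = 11.2470/1000 = 0.011247 m
L = sqrt(8 * 12608.1730 * 0.011247 / 162.4040)
L = 2.643 m


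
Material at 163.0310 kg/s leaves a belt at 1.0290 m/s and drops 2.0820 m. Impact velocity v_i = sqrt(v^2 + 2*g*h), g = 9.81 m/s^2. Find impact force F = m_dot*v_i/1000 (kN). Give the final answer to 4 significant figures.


v_i = sqrt(1.0290^2 + 2*9.81*2.0820) = 6.47361 m/s
F = 163.0310 * 6.47361 / 1000
F = 1.055 kN


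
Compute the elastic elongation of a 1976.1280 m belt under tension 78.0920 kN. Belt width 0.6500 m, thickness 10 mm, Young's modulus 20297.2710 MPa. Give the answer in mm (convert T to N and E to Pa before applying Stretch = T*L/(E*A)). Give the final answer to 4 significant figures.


A = 0.6500 * 0.01 = 0.00650 m^2
Stretch = 78.0920*1000 * 1976.1280 / (20297.2710e6 * 0.00650) * 1000
Stretch = 1170 mm


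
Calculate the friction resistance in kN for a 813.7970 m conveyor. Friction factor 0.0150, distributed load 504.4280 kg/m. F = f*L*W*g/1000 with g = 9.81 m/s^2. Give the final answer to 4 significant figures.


F = 0.0150 * 813.7970 * 504.4280 * 9.81 / 1000
F = 60.41 kN


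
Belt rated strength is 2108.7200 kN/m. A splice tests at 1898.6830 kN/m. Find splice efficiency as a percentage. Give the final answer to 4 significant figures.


Eff = 1898.6830 / 2108.7200 * 100
Eff = 90.04 %


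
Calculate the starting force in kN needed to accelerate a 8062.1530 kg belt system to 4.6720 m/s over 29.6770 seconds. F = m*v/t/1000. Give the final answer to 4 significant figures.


F = 8062.1530 * 4.6720 / 29.6770 / 1000
F = 1.269 kN


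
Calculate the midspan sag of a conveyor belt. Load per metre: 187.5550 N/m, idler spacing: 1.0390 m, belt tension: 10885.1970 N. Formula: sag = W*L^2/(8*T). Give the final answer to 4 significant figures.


sag = 187.5550 * 1.0390^2 / (8 * 10885.1970)
sag = 0.002325 m


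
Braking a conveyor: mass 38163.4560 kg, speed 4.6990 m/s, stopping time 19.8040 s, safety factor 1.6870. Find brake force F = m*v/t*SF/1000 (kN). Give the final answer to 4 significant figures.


F = 38163.4560 * 4.6990 / 19.8040 * 1.6870 / 1000
F = 15.28 kN


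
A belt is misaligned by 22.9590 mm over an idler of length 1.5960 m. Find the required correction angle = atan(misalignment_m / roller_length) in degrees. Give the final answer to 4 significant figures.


misalign_m = 22.9590 / 1000 = 0.022959 m
angle = atan(0.022959 / 1.5960)
angle = 0.8242 deg


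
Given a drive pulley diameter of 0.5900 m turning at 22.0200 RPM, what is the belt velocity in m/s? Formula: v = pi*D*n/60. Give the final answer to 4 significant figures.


v = pi * 0.5900 * 22.0200 / 60
v = 0.6802 m/s


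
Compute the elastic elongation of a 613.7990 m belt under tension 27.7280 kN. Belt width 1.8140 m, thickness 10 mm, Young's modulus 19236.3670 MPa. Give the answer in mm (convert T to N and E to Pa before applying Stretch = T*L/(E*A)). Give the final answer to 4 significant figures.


A = 1.8140 * 0.01 = 0.01814 m^2
Stretch = 27.7280*1000 * 613.7990 / (19236.3670e6 * 0.01814) * 1000
Stretch = 48.77 mm


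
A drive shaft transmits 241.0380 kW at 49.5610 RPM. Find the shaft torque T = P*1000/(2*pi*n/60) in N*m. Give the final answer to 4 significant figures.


omega = 2*pi*49.5610/60 = 5.19002 rad/s
T = 241.0380*1000 / 5.19002
T = 46440 N*m


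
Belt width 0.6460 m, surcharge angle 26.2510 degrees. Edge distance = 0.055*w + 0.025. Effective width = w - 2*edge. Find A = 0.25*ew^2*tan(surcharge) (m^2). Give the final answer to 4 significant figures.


edge = 0.055*0.6460 + 0.025 = 0.06053 m
ew = 0.6460 - 2*0.06053 = 0.52494 m
A = 0.25 * 0.52494^2 * tan(26.2510 deg)
A = 0.03397 m^2


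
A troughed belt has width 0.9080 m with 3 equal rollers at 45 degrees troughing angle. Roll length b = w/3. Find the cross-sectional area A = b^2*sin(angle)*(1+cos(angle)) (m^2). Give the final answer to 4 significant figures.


b = 0.9080/3 = 0.302667 m
A = 0.302667^2 * sin(45 deg) * (1 + cos(45 deg))
A = 0.1106 m^2


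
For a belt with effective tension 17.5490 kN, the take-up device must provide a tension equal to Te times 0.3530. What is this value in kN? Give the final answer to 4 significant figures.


T_tu = 17.5490 * 0.3530
T_tu = 6.195 kN


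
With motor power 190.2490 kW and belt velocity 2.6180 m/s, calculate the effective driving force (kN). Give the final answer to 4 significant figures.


Te = P / v = 190.2490 / 2.6180
Te = 72.67 kN


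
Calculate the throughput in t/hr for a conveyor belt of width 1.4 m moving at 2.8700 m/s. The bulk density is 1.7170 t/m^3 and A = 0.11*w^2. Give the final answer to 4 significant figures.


A = 0.11 * 1.4^2 = 0.2156 m^2
C = 0.2156 * 2.8700 * 1.7170 * 3600
C = 3825 t/hr


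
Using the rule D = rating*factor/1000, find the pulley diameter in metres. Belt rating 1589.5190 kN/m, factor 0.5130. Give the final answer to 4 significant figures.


D = 1589.5190 * 0.5130 / 1000
D = 0.8154 m


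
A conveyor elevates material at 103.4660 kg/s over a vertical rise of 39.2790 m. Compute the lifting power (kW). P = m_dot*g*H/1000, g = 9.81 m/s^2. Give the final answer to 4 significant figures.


P = 103.4660 * 9.81 * 39.2790 / 1000
P = 39.87 kW


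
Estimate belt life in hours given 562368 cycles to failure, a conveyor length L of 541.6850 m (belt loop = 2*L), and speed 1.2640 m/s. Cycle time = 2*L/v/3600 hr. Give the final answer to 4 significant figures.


cycle_time = 2 * 541.6850 / 1.2640 / 3600 = 0.238082 hr
life = 562368 * 0.238082 = 133900 hours


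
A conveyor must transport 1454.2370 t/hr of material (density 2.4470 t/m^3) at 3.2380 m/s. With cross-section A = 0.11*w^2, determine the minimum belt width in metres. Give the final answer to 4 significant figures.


A_req = 1454.2370 / (3.2380 * 2.4470 * 3600) = 0.0509826 m^2
w = sqrt(0.0509826 / 0.11)
w = 0.6808 m


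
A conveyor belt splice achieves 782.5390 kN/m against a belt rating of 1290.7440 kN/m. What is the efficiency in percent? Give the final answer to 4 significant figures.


Eff = 782.5390 / 1290.7440 * 100
Eff = 60.63 %


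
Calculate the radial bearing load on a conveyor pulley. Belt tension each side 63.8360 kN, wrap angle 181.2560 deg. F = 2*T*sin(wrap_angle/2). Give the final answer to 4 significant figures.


F = 2 * 63.8360 * sin(181.2560/2 deg)
F = 127.7 kN


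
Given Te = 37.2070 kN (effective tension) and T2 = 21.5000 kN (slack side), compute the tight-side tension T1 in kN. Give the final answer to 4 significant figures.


T1 = Te + T2 = 37.2070 + 21.5000
T1 = 58.71 kN


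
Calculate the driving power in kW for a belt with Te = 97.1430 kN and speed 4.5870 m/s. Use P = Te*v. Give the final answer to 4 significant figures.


P = Te * v = 97.1430 * 4.5870
P = 445.6 kW


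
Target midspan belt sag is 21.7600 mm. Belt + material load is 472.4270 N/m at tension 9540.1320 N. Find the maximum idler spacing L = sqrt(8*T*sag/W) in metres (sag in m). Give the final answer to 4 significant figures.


sag = 21.7600/1000 = 0.021760 m
L = sqrt(8 * 9540.1320 * 0.021760 / 472.4270)
L = 1.875 m


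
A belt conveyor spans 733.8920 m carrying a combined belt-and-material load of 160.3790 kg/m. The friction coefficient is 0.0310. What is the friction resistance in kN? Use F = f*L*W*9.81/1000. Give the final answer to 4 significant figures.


F = 0.0310 * 733.8920 * 160.3790 * 9.81 / 1000
F = 35.79 kN


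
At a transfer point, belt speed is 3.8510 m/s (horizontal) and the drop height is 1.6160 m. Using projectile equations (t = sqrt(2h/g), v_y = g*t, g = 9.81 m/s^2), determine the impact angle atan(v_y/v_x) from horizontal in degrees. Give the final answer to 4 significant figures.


t = sqrt(2*1.6160/9.81) = 0.573986 s
v_y = 9.81 * 0.573986 = 5.6308 m/s
angle = atan(5.6308 / 3.8510) = 55.63 deg


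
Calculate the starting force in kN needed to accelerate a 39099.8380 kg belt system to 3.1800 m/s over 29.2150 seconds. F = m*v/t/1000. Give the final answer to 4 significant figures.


F = 39099.8380 * 3.1800 / 29.2150 / 1000
F = 4.256 kN


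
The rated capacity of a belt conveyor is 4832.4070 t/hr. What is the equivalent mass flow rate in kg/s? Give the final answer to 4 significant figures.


m_dot = 4832.4070 * 1000 / 3600
m_dot = 1342 kg/s


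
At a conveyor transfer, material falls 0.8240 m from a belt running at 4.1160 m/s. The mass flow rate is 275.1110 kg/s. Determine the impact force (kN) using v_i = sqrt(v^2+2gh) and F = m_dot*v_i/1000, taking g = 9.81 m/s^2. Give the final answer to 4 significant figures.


v_i = sqrt(4.1160^2 + 2*9.81*0.8240) = 5.75398 m/s
F = 275.1110 * 5.75398 / 1000
F = 1.583 kN


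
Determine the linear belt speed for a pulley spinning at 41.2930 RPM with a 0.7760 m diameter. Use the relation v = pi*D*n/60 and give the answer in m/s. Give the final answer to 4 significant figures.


v = pi * 0.7760 * 41.2930 / 60
v = 1.678 m/s


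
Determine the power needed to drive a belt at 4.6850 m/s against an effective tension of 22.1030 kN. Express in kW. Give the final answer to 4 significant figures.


P = Te * v = 22.1030 * 4.6850
P = 103.6 kW


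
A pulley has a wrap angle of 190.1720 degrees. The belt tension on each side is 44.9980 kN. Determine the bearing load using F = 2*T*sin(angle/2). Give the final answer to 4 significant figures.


F = 2 * 44.9980 * sin(190.1720/2 deg)
F = 89.64 kN


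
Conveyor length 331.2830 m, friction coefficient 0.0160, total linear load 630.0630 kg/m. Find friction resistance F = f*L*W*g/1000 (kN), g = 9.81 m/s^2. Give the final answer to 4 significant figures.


F = 0.0160 * 331.2830 * 630.0630 * 9.81 / 1000
F = 32.76 kN


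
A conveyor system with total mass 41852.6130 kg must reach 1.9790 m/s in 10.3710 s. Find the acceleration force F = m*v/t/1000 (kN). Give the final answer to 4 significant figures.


F = 41852.6130 * 1.9790 / 10.3710 / 1000
F = 7.986 kN


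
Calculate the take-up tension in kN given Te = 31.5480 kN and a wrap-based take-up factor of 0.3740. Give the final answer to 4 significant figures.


T_tu = 31.5480 * 0.3740
T_tu = 11.80 kN


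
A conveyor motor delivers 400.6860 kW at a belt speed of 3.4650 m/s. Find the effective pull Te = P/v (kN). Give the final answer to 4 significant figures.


Te = P / v = 400.6860 / 3.4650
Te = 115.6 kN


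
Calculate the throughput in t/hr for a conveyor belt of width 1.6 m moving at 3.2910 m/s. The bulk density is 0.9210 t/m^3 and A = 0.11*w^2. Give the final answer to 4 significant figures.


A = 0.11 * 1.6^2 = 0.2816 m^2
C = 0.2816 * 3.2910 * 0.9210 * 3600
C = 3073 t/hr


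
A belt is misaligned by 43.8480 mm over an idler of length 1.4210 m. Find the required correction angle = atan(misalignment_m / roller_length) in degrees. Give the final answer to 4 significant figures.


misalign_m = 43.8480 / 1000 = 0.043848 m
angle = atan(0.043848 / 1.4210)
angle = 1.767 deg


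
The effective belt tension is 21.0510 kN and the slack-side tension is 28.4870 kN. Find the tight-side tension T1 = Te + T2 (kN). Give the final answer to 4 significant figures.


T1 = Te + T2 = 21.0510 + 28.4870
T1 = 49.54 kN


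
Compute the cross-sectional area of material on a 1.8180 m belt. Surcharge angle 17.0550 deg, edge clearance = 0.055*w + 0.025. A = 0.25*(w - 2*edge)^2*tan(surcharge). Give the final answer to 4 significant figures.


edge = 0.055*1.8180 + 0.025 = 0.12499 m
ew = 1.8180 - 2*0.12499 = 1.56802 m
A = 0.25 * 1.56802^2 * tan(17.0550 deg)
A = 0.1886 m^2


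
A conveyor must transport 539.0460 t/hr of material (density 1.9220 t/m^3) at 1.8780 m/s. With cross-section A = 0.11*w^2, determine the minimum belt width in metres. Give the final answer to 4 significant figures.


A_req = 539.0460 / (1.8780 * 1.9220 * 3600) = 0.0414834 m^2
w = sqrt(0.0414834 / 0.11)
w = 0.6141 m


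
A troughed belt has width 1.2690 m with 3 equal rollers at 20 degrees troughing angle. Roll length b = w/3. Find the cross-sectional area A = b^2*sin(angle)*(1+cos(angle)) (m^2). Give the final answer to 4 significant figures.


b = 1.2690/3 = 0.423 m
A = 0.423^2 * sin(20 deg) * (1 + cos(20 deg))
A = 0.1187 m^2


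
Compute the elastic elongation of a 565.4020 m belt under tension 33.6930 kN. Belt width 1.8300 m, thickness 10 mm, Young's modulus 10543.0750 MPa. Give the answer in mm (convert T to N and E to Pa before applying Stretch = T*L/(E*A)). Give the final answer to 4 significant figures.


A = 1.8300 * 0.01 = 0.01830 m^2
Stretch = 33.6930*1000 * 565.4020 / (10543.0750e6 * 0.01830) * 1000
Stretch = 98.74 mm


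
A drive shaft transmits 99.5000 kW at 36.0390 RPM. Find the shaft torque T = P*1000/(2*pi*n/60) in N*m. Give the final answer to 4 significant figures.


omega = 2*pi*36.0390/60 = 3.774 rad/s
T = 99.5000*1000 / 3.774
T = 26360 N*m


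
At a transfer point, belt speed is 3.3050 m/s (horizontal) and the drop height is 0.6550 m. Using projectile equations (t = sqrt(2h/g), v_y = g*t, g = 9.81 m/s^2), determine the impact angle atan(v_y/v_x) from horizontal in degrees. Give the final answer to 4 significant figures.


t = sqrt(2*0.6550/9.81) = 0.365427 s
v_y = 9.81 * 0.365427 = 3.58484 m/s
angle = atan(3.58484 / 3.3050) = 47.33 deg


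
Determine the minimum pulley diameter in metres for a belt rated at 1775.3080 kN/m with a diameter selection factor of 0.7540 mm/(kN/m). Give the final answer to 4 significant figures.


D = 1775.3080 * 0.7540 / 1000
D = 1.339 m


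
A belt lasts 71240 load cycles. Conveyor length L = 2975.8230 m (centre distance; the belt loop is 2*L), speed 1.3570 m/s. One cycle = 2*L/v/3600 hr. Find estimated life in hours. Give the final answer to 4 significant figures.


cycle_time = 2 * 2975.8230 / 1.3570 / 3600 = 1.2183 hr
life = 71240 * 1.2183 = 86790 hours


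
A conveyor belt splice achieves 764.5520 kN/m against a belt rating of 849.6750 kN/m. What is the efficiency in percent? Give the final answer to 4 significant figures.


Eff = 764.5520 / 849.6750 * 100
Eff = 89.98 %


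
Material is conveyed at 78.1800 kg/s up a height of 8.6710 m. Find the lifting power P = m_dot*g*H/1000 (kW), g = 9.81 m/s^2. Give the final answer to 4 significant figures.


P = 78.1800 * 9.81 * 8.6710 / 1000
P = 6.650 kW


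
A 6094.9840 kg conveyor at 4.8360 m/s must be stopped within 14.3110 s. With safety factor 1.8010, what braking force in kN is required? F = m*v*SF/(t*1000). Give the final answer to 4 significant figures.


F = 6094.9840 * 4.8360 / 14.3110 * 1.8010 / 1000
F = 3.709 kN


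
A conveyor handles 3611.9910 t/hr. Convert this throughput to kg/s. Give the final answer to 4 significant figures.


m_dot = 3611.9910 * 1000 / 3600
m_dot = 1003 kg/s


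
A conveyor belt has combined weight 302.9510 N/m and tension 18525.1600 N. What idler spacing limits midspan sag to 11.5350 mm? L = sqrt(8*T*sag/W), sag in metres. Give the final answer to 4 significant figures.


sag = 11.5350/1000 = 0.011535 m
L = sqrt(8 * 18525.1600 * 0.011535 / 302.9510)
L = 2.375 m


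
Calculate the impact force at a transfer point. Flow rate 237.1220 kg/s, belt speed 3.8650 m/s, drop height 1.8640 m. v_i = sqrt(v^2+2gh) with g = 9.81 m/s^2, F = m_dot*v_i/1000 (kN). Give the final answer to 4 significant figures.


v_i = sqrt(3.8650^2 + 2*9.81*1.8640) = 7.17704 m/s
F = 237.1220 * 7.17704 / 1000
F = 1.702 kN


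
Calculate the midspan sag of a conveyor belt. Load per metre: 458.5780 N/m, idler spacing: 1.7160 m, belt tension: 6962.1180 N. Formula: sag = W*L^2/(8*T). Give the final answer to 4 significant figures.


sag = 458.5780 * 1.7160^2 / (8 * 6962.1180)
sag = 0.02424 m


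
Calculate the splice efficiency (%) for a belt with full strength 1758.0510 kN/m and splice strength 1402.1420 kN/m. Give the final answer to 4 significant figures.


Eff = 1402.1420 / 1758.0510 * 100
Eff = 79.76 %


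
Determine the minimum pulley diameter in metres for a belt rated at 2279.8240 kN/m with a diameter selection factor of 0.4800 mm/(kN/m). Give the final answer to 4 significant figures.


D = 2279.8240 * 0.4800 / 1000
D = 1.094 m


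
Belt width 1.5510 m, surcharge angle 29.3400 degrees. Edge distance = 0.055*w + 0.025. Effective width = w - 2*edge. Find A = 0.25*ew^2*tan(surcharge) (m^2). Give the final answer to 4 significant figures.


edge = 0.055*1.5510 + 0.025 = 0.110305 m
ew = 1.5510 - 2*0.110305 = 1.33039 m
A = 0.25 * 1.33039^2 * tan(29.3400 deg)
A = 0.2487 m^2


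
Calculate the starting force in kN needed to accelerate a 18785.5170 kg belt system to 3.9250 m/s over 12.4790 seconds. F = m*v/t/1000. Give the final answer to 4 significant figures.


F = 18785.5170 * 3.9250 / 12.4790 / 1000
F = 5.909 kN


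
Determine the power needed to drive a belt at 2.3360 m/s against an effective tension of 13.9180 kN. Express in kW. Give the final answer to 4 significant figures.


P = Te * v = 13.9180 * 2.3360
P = 32.51 kW


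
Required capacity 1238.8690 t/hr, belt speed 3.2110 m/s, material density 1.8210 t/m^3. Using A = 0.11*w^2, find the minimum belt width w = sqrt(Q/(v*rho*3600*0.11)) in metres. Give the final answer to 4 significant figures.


A_req = 1238.8690 / (3.2110 * 1.8210 * 3600) = 0.0588535 m^2
w = sqrt(0.0588535 / 0.11)
w = 0.7315 m


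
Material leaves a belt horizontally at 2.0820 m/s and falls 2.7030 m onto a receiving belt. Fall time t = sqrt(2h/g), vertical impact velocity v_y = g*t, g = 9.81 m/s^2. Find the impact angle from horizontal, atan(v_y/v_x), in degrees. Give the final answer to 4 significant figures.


t = sqrt(2*2.7030/9.81) = 0.742341 s
v_y = 9.81 * 0.742341 = 7.28237 m/s
angle = atan(7.28237 / 2.0820) = 74.04 deg


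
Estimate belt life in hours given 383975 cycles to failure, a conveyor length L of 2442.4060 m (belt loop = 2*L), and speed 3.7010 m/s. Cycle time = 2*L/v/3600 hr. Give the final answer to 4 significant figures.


cycle_time = 2 * 2442.4060 / 3.7010 / 3600 = 0.366629 hr
life = 383975 * 0.366629 = 140800 hours


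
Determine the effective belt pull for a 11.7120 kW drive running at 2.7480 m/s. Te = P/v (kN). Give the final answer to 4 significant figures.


Te = P / v = 11.7120 / 2.7480
Te = 4.262 kN


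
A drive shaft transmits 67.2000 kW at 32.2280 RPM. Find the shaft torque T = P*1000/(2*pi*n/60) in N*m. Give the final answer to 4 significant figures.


omega = 2*pi*32.2280/60 = 3.37491 rad/s
T = 67.2000*1000 / 3.37491
T = 19910 N*m


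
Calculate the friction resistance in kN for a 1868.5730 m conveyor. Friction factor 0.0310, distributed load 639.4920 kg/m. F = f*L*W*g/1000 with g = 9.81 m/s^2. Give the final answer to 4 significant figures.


F = 0.0310 * 1868.5730 * 639.4920 * 9.81 / 1000
F = 363.4 kN


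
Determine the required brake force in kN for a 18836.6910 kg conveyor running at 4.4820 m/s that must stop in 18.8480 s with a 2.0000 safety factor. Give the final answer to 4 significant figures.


F = 18836.6910 * 4.4820 / 18.8480 * 2.0000 / 1000
F = 8.959 kN


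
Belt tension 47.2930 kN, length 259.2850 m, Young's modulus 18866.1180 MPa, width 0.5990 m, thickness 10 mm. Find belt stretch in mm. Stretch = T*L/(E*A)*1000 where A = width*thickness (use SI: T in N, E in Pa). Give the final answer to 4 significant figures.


A = 0.5990 * 0.01 = 0.00599 m^2
Stretch = 47.2930*1000 * 259.2850 / (18866.1180e6 * 0.00599) * 1000
Stretch = 108.5 mm
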